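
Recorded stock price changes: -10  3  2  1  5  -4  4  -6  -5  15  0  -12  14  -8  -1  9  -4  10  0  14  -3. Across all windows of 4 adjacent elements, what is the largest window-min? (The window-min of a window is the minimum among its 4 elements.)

1

[-10, 3, 2, 1] → min -10
[3, 2, 1, 5] → min 1
[2, 1, 5, -4] → min -4
[1, 5, -4, 4] → min -4
[5, -4, 4, -6] → min -6
[-4, 4, -6, -5] → min -6
[4, -6, -5, 15] → min -6
[-6, -5, 15, 0] → min -6
[-5, 15, 0, -12] → min -12
[15, 0, -12, 14] → min -12
[0, -12, 14, -8] → min -12
[-12, 14, -8, -1] → min -12
[14, -8, -1, 9] → min -8
[-8, -1, 9, -4] → min -8
[-1, 9, -4, 10] → min -4
[9, -4, 10, 0] → min -4
[-4, 10, 0, 14] → min -4
[10, 0, 14, -3] → min -3
Largest of these is 1.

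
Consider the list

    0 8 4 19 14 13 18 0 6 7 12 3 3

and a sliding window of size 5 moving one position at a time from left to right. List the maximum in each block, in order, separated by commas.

19, 19, 19, 19, 18, 18, 18, 12, 12

Sliding a size-5 window across the 13 values:
(0, 8, 4, 19, 14) → max 19
(8, 4, 19, 14, 13) → max 19
(4, 19, 14, 13, 18) → max 19
(19, 14, 13, 18, 0) → max 19
(14, 13, 18, 0, 6) → max 18
(13, 18, 0, 6, 7) → max 18
(18, 0, 6, 7, 12) → max 18
(0, 6, 7, 12, 3) → max 12
(6, 7, 12, 3, 3) → max 12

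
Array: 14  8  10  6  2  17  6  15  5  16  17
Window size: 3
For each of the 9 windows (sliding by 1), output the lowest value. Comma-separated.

8, 6, 2, 2, 2, 6, 5, 5, 5

Sliding a size-3 window across the 11 values:
[14, 8, 10] → min 8
[8, 10, 6] → min 6
[10, 6, 2] → min 2
[6, 2, 17] → min 2
[2, 17, 6] → min 2
[17, 6, 15] → min 6
[6, 15, 5] → min 5
[15, 5, 16] → min 5
[5, 16, 17] → min 5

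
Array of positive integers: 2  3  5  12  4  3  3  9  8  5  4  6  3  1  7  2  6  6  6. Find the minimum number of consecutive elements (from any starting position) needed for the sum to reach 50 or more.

add 2: running sum 2 < 50
add 3: running sum 5 < 50
add 5: running sum 10 < 50
add 12: running sum 22 < 50
add 4: running sum 26 < 50
add 3: running sum 29 < 50
add 3: running sum 32 < 50
add 9: running sum 41 < 50
add 8: running sum 49 < 50
add 5: shortest ending here [3, 5, 12, 4, 3, 3, 9, 8, 5] sum 52, len 9
add 4: shortest ending here [5, 12, 4, 3, 3, 9, 8, 5, 4] sum 53, len 9
add 6: shortest ending here [12, 4, 3, 3, 9, 8, 5, 4, 6] sum 54, len 9
add 3: shortest ending here [12, 4, 3, 3, 9, 8, 5, 4, 6, 3] sum 57, len 10
add 1: shortest ending here [12, 4, 3, 3, 9, 8, 5, 4, 6, 3, 1] sum 58, len 11
add 7: shortest ending here [4, 3, 3, 9, 8, 5, 4, 6, 3, 1, 7] sum 53, len 11
add 2: shortest ending here [3, 3, 9, 8, 5, 4, 6, 3, 1, 7, 2] sum 51, len 11
add 6: shortest ending here [9, 8, 5, 4, 6, 3, 1, 7, 2, 6] sum 51, len 10
add 6: shortest ending here [9, 8, 5, 4, 6, 3, 1, 7, 2, 6, 6] sum 57, len 11
add 6: shortest ending here [8, 5, 4, 6, 3, 1, 7, 2, 6, 6, 6] sum 54, len 11
Shortest qualifying length: 9.

9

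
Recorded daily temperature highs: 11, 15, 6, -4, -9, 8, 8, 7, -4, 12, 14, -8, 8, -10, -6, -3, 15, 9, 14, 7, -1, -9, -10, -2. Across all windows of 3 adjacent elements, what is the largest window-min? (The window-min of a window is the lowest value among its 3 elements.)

9

11 15 6 → min 6
15 6 -4 → min -4
6 -4 -9 → min -9
-4 -9 8 → min -9
-9 8 8 → min -9
8 8 7 → min 7
8 7 -4 → min -4
7 -4 12 → min -4
-4 12 14 → min -4
12 14 -8 → min -8
14 -8 8 → min -8
-8 8 -10 → min -10
8 -10 -6 → min -10
-10 -6 -3 → min -10
-6 -3 15 → min -6
-3 15 9 → min -3
15 9 14 → min 9
9 14 7 → min 7
14 7 -1 → min -1
7 -1 -9 → min -9
-1 -9 -10 → min -10
-9 -10 -2 → min -10
Largest of these is 9.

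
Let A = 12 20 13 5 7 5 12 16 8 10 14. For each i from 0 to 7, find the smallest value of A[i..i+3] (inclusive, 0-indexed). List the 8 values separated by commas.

5, 5, 5, 5, 5, 5, 8, 8

(12, 20, 13, 5) → min 5
(20, 13, 5, 7) → min 5
(13, 5, 7, 5) → min 5
(5, 7, 5, 12) → min 5
(7, 5, 12, 16) → min 5
(5, 12, 16, 8) → min 5
(12, 16, 8, 10) → min 8
(16, 8, 10, 14) → min 8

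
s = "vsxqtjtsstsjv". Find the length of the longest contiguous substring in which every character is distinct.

6

[v] len 1
[v, s] len 2
[v, s, x] len 3
[v, s, x, q] len 4
[v, s, x, q, t] len 5
[v, s, x, q, t, j] len 6
[j, t] len 2
[j, t, s] len 3
[s] len 1
[s, t] len 2
[t, s] len 2
[t, s, j] len 3
[t, s, j, v] len 4
Longest all-distinct length: 6.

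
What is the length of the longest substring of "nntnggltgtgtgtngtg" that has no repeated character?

add n: [n] len 1
add n (repeat n, move left end past it): [n] len 1
add t: [n, t] len 2
add n (repeat n, move left end past it): [t, n] len 2
add g: [t, n, g] len 3
add g (repeat g, move left end past it): [g] len 1
add l: [g, l] len 2
add t: [g, l, t] len 3
add g (repeat g, move left end past it): [l, t, g] len 3
add t (repeat t, move left end past it): [g, t] len 2
add g (repeat g, move left end past it): [t, g] len 2
add t (repeat t, move left end past it): [g, t] len 2
add g (repeat g, move left end past it): [t, g] len 2
add t (repeat t, move left end past it): [g, t] len 2
add n: [g, t, n] len 3
add g (repeat g, move left end past it): [t, n, g] len 3
add t (repeat t, move left end past it): [n, g, t] len 3
add g (repeat g, move left end past it): [t, g] len 2
Longest all-distinct length: 3.

3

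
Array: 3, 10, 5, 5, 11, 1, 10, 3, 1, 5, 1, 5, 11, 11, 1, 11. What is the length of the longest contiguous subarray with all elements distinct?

5

add 3: [3] len 1
add 10: [3, 10] len 2
add 5: [3, 10, 5] len 3
add 5 (repeat 5, move left end past it): [5] len 1
add 11: [5, 11] len 2
add 1: [5, 11, 1] len 3
add 10: [5, 11, 1, 10] len 4
add 3: [5, 11, 1, 10, 3] len 5
add 1 (repeat 1, move left end past it): [10, 3, 1] len 3
add 5: [10, 3, 1, 5] len 4
add 1 (repeat 1, move left end past it): [5, 1] len 2
add 5 (repeat 5, move left end past it): [1, 5] len 2
add 11: [1, 5, 11] len 3
add 11 (repeat 11, move left end past it): [11] len 1
add 1: [11, 1] len 2
add 11 (repeat 11, move left end past it): [1, 11] len 2
Longest all-distinct length: 5.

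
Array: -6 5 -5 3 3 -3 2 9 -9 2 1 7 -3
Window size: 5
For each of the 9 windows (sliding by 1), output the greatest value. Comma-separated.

5, 5, 3, 9, 9, 9, 9, 9, 7

(-6, 5, -5, 3, 3) → max 5
(5, -5, 3, 3, -3) → max 5
(-5, 3, 3, -3, 2) → max 3
(3, 3, -3, 2, 9) → max 9
(3, -3, 2, 9, -9) → max 9
(-3, 2, 9, -9, 2) → max 9
(2, 9, -9, 2, 1) → max 9
(9, -9, 2, 1, 7) → max 9
(-9, 2, 1, 7, -3) → max 7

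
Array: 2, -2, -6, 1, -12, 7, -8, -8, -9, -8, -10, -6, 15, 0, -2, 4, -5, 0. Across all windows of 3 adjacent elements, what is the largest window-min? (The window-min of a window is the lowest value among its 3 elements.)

(2, -2, -6) → min -6
(-2, -6, 1) → min -6
(-6, 1, -12) → min -12
(1, -12, 7) → min -12
(-12, 7, -8) → min -12
(7, -8, -8) → min -8
(-8, -8, -9) → min -9
(-8, -9, -8) → min -9
(-9, -8, -10) → min -10
(-8, -10, -6) → min -10
(-10, -6, 15) → min -10
(-6, 15, 0) → min -6
(15, 0, -2) → min -2
(0, -2, 4) → min -2
(-2, 4, -5) → min -5
(4, -5, 0) → min -5
Largest of these is -2.

-2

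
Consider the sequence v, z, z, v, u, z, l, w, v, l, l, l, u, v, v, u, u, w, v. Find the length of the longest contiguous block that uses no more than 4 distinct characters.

add v: window [v] (1 distinct), len 1
add z: window [v, z] (2 distinct), len 2
add z: window [v, z, z] (2 distinct), len 3
add v: window [v, z, z, v] (2 distinct), len 4
add u: window [v, z, z, v, u] (3 distinct), len 5
add z: window [v, z, z, v, u, z] (3 distinct), len 6
add l: window [v, z, z, v, u, z, l] (4 distinct), len 7
add w: window [u, z, l, w] (4 distinct), len 4
add v: window [z, l, w, v] (4 distinct), len 4
add l: window [z, l, w, v, l] (4 distinct), len 5
add l: window [z, l, w, v, l, l] (4 distinct), len 6
add l: window [z, l, w, v, l, l, l] (4 distinct), len 7
add u: window [l, w, v, l, l, l, u] (4 distinct), len 7
add v: window [l, w, v, l, l, l, u, v] (4 distinct), len 8
add v: window [l, w, v, l, l, l, u, v, v] (4 distinct), len 9
add u: window [l, w, v, l, l, l, u, v, v, u] (4 distinct), len 10
add u: window [l, w, v, l, l, l, u, v, v, u, u] (4 distinct), len 11
add w: window [l, w, v, l, l, l, u, v, v, u, u, w] (4 distinct), len 12
add v: window [l, w, v, l, l, l, u, v, v, u, u, w, v] (4 distinct), len 13
Longest length with ≤4 distinct: 13.

13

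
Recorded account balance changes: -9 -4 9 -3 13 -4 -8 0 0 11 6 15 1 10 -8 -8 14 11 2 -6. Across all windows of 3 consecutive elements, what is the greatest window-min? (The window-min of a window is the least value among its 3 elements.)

6

(-9, -4, 9) → min -9
(-4, 9, -3) → min -4
(9, -3, 13) → min -3
(-3, 13, -4) → min -4
(13, -4, -8) → min -8
(-4, -8, 0) → min -8
(-8, 0, 0) → min -8
(0, 0, 11) → min 0
(0, 11, 6) → min 0
(11, 6, 15) → min 6
(6, 15, 1) → min 1
(15, 1, 10) → min 1
(1, 10, -8) → min -8
(10, -8, -8) → min -8
(-8, -8, 14) → min -8
(-8, 14, 11) → min -8
(14, 11, 2) → min 2
(11, 2, -6) → min -6
Greatest of these is 6.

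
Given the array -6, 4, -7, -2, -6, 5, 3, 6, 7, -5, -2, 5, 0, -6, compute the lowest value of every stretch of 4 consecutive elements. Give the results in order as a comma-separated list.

[-6, 4, -7, -2] → min -7
[4, -7, -2, -6] → min -7
[-7, -2, -6, 5] → min -7
[-2, -6, 5, 3] → min -6
[-6, 5, 3, 6] → min -6
[5, 3, 6, 7] → min 3
[3, 6, 7, -5] → min -5
[6, 7, -5, -2] → min -5
[7, -5, -2, 5] → min -5
[-5, -2, 5, 0] → min -5
[-2, 5, 0, -6] → min -6

-7, -7, -7, -6, -6, 3, -5, -5, -5, -5, -6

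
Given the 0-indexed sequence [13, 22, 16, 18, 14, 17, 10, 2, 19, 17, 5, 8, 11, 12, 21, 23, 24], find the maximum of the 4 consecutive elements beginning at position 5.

19

Elements at indices 5..8: 17, 10, 2, 19
max(17, 10, 2, 19) = 19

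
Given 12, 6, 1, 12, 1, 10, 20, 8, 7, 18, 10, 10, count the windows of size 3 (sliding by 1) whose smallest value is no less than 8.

[12, 6, 1] → min 1
[6, 1, 12] → min 1
[1, 12, 1] → min 1
[12, 1, 10] → min 1
[1, 10, 20] → min 1
[10, 20, 8] → min 8  ≥ 8 ✓
[20, 8, 7] → min 7
[8, 7, 18] → min 7
[7, 18, 10] → min 7
[18, 10, 10] → min 10  ≥ 8 ✓
2 windows satisfy the condition.

2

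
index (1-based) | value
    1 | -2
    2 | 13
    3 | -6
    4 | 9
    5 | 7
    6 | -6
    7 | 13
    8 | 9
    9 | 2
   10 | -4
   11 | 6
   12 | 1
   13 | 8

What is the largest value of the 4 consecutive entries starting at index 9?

Elements at indices 9..12: 2, -4, 6, 1
max(2, -4, 6, 1) = 6

6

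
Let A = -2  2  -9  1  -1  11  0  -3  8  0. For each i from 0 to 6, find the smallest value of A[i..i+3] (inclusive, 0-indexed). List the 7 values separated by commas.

[-2, 2, -9, 1] → min -9
[2, -9, 1, -1] → min -9
[-9, 1, -1, 11] → min -9
[1, -1, 11, 0] → min -1
[-1, 11, 0, -3] → min -3
[11, 0, -3, 8] → min -3
[0, -3, 8, 0] → min -3

-9, -9, -9, -1, -3, -3, -3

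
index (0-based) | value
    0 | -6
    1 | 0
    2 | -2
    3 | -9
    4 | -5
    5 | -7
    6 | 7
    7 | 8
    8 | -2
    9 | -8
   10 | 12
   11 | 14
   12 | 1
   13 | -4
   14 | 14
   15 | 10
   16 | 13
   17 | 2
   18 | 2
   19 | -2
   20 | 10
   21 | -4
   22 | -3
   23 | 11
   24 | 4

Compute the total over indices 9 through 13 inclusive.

Elements at indices 9..13: -8, 12, 14, 1, -4
sum(-8, 12, 14, 1, -4) = 15

15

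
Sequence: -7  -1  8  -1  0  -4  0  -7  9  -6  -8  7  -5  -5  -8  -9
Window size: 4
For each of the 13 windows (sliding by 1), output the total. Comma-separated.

-1, 6, 3, -5, -11, -2, -4, -12, 2, -12, -11, -11, -27

(-7, -1, 8, -1) → sum -1
(-1, 8, -1, 0) → sum 6
(8, -1, 0, -4) → sum 3
(-1, 0, -4, 0) → sum -5
(0, -4, 0, -7) → sum -11
(-4, 0, -7, 9) → sum -2
(0, -7, 9, -6) → sum -4
(-7, 9, -6, -8) → sum -12
(9, -6, -8, 7) → sum 2
(-6, -8, 7, -5) → sum -12
(-8, 7, -5, -5) → sum -11
(7, -5, -5, -8) → sum -11
(-5, -5, -8, -9) → sum -27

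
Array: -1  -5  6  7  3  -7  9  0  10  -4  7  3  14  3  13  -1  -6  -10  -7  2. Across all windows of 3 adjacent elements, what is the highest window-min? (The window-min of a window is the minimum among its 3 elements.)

3

(-1, -5, 6) → min -5
(-5, 6, 7) → min -5
(6, 7, 3) → min 3
(7, 3, -7) → min -7
(3, -7, 9) → min -7
(-7, 9, 0) → min -7
(9, 0, 10) → min 0
(0, 10, -4) → min -4
(10, -4, 7) → min -4
(-4, 7, 3) → min -4
(7, 3, 14) → min 3
(3, 14, 3) → min 3
(14, 3, 13) → min 3
(3, 13, -1) → min -1
(13, -1, -6) → min -6
(-1, -6, -10) → min -10
(-6, -10, -7) → min -10
(-10, -7, 2) → min -10
Highest of these is 3.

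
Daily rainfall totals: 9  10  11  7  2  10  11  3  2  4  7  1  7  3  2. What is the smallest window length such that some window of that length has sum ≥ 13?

add 9: running sum 9 < 13
end 1: [9, 10] sum 19, len 2
end 2: [10, 11] sum 21, len 2
end 3: [11, 7] sum 18, len 2
end 4: [11, 7, 2] sum 20, len 3
end 5: [7, 2, 10] sum 19, len 3
end 6: [10, 11] sum 21, len 2
end 7: [11, 3] sum 14, len 2
end 8: [11, 3, 2] sum 16, len 3
end 9: [11, 3, 2, 4] sum 20, len 4
end 10: [2, 4, 7] sum 13, len 3
end 11: [2, 4, 7, 1] sum 14, len 4
end 12: [7, 1, 7] sum 15, len 3
end 13: [7, 1, 7, 3] sum 18, len 4
end 14: [1, 7, 3, 2] sum 13, len 4
Shortest qualifying length: 2.

2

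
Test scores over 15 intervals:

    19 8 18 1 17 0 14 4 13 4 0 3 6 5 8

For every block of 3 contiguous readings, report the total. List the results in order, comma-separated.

45, 27, 36, 18, 31, 18, 31, 21, 17, 7, 9, 14, 19

Sliding a size-3 window across the 15 values:
(19, 8, 18) → sum 45
(8, 18, 1) → sum 27
(18, 1, 17) → sum 36
(1, 17, 0) → sum 18
(17, 0, 14) → sum 31
(0, 14, 4) → sum 18
(14, 4, 13) → sum 31
(4, 13, 4) → sum 21
(13, 4, 0) → sum 17
(4, 0, 3) → sum 7
(0, 3, 6) → sum 9
(3, 6, 5) → sum 14
(6, 5, 8) → sum 19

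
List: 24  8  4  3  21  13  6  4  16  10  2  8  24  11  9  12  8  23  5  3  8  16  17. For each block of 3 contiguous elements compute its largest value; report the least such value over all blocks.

24 8 4 → max 24
8 4 3 → max 8
4 3 21 → max 21
3 21 13 → max 21
21 13 6 → max 21
13 6 4 → max 13
6 4 16 → max 16
4 16 10 → max 16
16 10 2 → max 16
10 2 8 → max 10
2 8 24 → max 24
8 24 11 → max 24
24 11 9 → max 24
11 9 12 → max 12
9 12 8 → max 12
12 8 23 → max 23
8 23 5 → max 23
23 5 3 → max 23
5 3 8 → max 8
3 8 16 → max 16
8 16 17 → max 17
Least of these is 8.

8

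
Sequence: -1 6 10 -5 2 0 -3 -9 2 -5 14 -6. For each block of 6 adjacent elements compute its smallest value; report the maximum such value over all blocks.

-5

-1 6 10 -5 2 0 → min -5
6 10 -5 2 0 -3 → min -5
10 -5 2 0 -3 -9 → min -9
-5 2 0 -3 -9 2 → min -9
2 0 -3 -9 2 -5 → min -9
0 -3 -9 2 -5 14 → min -9
-3 -9 2 -5 14 -6 → min -9
Maximum of these is -5.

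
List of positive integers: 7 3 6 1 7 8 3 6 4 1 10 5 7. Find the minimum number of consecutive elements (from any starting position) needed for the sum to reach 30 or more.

add 7: running sum 7 < 30
add 3: running sum 10 < 30
add 6: running sum 16 < 30
add 1: running sum 17 < 30
add 7: running sum 24 < 30
end 5: [7, 3, 6, 1, 7, 8] sum 32, len 6
end 6: [7, 3, 6, 1, 7, 8, 3] sum 35, len 7
end 7: [6, 1, 7, 8, 3, 6] sum 31, len 6
end 8: [6, 1, 7, 8, 3, 6, 4] sum 35, len 7
end 9: [1, 7, 8, 3, 6, 4, 1] sum 30, len 7
end 10: [8, 3, 6, 4, 1, 10] sum 32, len 6
end 11: [8, 3, 6, 4, 1, 10, 5] sum 37, len 7
end 12: [6, 4, 1, 10, 5, 7] sum 33, len 6
Shortest qualifying length: 6.

6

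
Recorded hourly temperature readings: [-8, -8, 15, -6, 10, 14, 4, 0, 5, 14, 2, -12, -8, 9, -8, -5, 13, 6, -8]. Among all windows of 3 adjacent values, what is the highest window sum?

28

[-8, -8, 15] → sum -1
[-8, 15, -6] → sum 1
[15, -6, 10] → sum 19
[-6, 10, 14] → sum 18
[10, 14, 4] → sum 28
[14, 4, 0] → sum 18
[4, 0, 5] → sum 9
[0, 5, 14] → sum 19
[5, 14, 2] → sum 21
[14, 2, -12] → sum 4
[2, -12, -8] → sum -18
[-12, -8, 9] → sum -11
[-8, 9, -8] → sum -7
[9, -8, -5] → sum -4
[-8, -5, 13] → sum 0
[-5, 13, 6] → sum 14
[13, 6, -8] → sum 11
Highest of these is 28.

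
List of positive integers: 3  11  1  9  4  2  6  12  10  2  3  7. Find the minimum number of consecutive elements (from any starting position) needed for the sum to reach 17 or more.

add 3: running sum 3 < 17
add 11: running sum 14 < 17
add 1: running sum 15 < 17
add 9: shortest ending here [11, 1, 9] sum 21, len 3
add 4: shortest ending here [11, 1, 9, 4] sum 25, len 4
add 2: shortest ending here [11, 1, 9, 4, 2] sum 27, len 5
add 6: shortest ending here [9, 4, 2, 6] sum 21, len 4
add 12: shortest ending here [6, 12] sum 18, len 2
add 10: shortest ending here [12, 10] sum 22, len 2
add 2: shortest ending here [12, 10, 2] sum 24, len 3
add 3: shortest ending here [12, 10, 2, 3] sum 27, len 4
add 7: shortest ending here [10, 2, 3, 7] sum 22, len 4
Shortest qualifying length: 2.

2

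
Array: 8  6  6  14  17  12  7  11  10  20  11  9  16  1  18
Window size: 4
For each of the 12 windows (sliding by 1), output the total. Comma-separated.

34, 43, 49, 50, 47, 40, 48, 52, 50, 56, 37, 44

8 6 6 14 → sum 34
6 6 14 17 → sum 43
6 14 17 12 → sum 49
14 17 12 7 → sum 50
17 12 7 11 → sum 47
12 7 11 10 → sum 40
7 11 10 20 → sum 48
11 10 20 11 → sum 52
10 20 11 9 → sum 50
20 11 9 16 → sum 56
11 9 16 1 → sum 37
9 16 1 18 → sum 44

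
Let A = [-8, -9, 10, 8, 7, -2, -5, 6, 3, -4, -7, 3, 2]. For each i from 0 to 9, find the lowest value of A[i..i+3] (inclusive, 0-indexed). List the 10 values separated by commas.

-9, -9, -2, -5, -5, -5, -5, -7, -7, -7

Sliding a size-4 window across the 13 values:
[-8, -9, 10, 8] → min -9
[-9, 10, 8, 7] → min -9
[10, 8, 7, -2] → min -2
[8, 7, -2, -5] → min -5
[7, -2, -5, 6] → min -5
[-2, -5, 6, 3] → min -5
[-5, 6, 3, -4] → min -5
[6, 3, -4, -7] → min -7
[3, -4, -7, 3] → min -7
[-4, -7, 3, 2] → min -7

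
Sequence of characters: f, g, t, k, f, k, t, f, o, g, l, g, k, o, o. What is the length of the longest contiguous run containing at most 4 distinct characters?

8

add f: window [f] (1 distinct), len 1
add g: window [f, g] (2 distinct), len 2
add t: window [f, g, t] (3 distinct), len 3
add k: window [f, g, t, k] (4 distinct), len 4
add f: window [f, g, t, k, f] (4 distinct), len 5
add k: window [f, g, t, k, f, k] (4 distinct), len 6
add t: window [f, g, t, k, f, k, t] (4 distinct), len 7
add f: window [f, g, t, k, f, k, t, f] (4 distinct), len 8
add o: window [t, k, f, k, t, f, o] (4 distinct), len 7
add g: window [t, f, o, g] (4 distinct), len 4
add l: window [f, o, g, l] (4 distinct), len 4
add g: window [f, o, g, l, g] (4 distinct), len 5
add k: window [o, g, l, g, k] (4 distinct), len 5
add o: window [o, g, l, g, k, o] (4 distinct), len 6
add o: window [o, g, l, g, k, o, o] (4 distinct), len 7
Longest length with ≤4 distinct: 8.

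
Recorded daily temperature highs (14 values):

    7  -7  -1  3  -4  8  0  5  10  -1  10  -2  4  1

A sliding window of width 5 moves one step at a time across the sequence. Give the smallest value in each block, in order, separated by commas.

-7, -7, -4, -4, -4, -1, -1, -2, -2, -2

(7, -7, -1, 3, -4) → min -7
(-7, -1, 3, -4, 8) → min -7
(-1, 3, -4, 8, 0) → min -4
(3, -4, 8, 0, 5) → min -4
(-4, 8, 0, 5, 10) → min -4
(8, 0, 5, 10, -1) → min -1
(0, 5, 10, -1, 10) → min -1
(5, 10, -1, 10, -2) → min -2
(10, -1, 10, -2, 4) → min -2
(-1, 10, -2, 4, 1) → min -2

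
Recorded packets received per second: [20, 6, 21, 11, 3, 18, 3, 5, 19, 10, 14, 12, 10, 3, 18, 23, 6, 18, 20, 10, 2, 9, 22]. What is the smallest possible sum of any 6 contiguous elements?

(20, 6, 21, 11, 3, 18) → sum 79
(6, 21, 11, 3, 18, 3) → sum 62
(21, 11, 3, 18, 3, 5) → sum 61
(11, 3, 18, 3, 5, 19) → sum 59
(3, 18, 3, 5, 19, 10) → sum 58
(18, 3, 5, 19, 10, 14) → sum 69
(3, 5, 19, 10, 14, 12) → sum 63
(5, 19, 10, 14, 12, 10) → sum 70
(19, 10, 14, 12, 10, 3) → sum 68
(10, 14, 12, 10, 3, 18) → sum 67
(14, 12, 10, 3, 18, 23) → sum 80
(12, 10, 3, 18, 23, 6) → sum 72
(10, 3, 18, 23, 6, 18) → sum 78
(3, 18, 23, 6, 18, 20) → sum 88
(18, 23, 6, 18, 20, 10) → sum 95
(23, 6, 18, 20, 10, 2) → sum 79
(6, 18, 20, 10, 2, 9) → sum 65
(18, 20, 10, 2, 9, 22) → sum 81
Smallest of these is 58.

58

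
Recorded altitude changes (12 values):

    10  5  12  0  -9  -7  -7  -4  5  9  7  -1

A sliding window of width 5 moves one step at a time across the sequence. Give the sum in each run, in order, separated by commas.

[10, 5, 12, 0, -9] → sum 18
[5, 12, 0, -9, -7] → sum 1
[12, 0, -9, -7, -7] → sum -11
[0, -9, -7, -7, -4] → sum -27
[-9, -7, -7, -4, 5] → sum -22
[-7, -7, -4, 5, 9] → sum -4
[-7, -4, 5, 9, 7] → sum 10
[-4, 5, 9, 7, -1] → sum 16

18, 1, -11, -27, -22, -4, 10, 16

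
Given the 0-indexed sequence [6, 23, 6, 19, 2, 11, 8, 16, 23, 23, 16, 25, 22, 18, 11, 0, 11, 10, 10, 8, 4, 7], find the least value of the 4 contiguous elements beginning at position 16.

8

Elements at indices 16..19: 11, 10, 10, 8
min(11, 10, 10, 8) = 8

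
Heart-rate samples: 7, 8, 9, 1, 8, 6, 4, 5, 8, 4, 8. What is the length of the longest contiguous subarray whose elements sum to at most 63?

10

Extend to the right; shrink from the left whenever the sum exceeds 63:
→ 7: sum 7, len 1
→ 8: sum 15, len 2
→ 9: sum 24, len 3
→ 1: sum 25, len 4
→ 8: sum 33, len 5
→ 6: sum 39, len 6
→ 4: sum 43, len 7
→ 5: sum 48, len 8
→ 8: sum 56, len 9
→ 4: sum 60, len 10
→ 8 (dropped 7): sum 61, len 10
Longest length seen: 10.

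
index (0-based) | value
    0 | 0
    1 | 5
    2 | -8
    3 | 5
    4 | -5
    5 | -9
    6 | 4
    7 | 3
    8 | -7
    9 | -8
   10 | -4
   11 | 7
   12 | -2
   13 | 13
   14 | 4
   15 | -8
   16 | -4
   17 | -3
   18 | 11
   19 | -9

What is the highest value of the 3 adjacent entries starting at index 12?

13

Elements at indices 12..14: -2, 13, 4
max(-2, 13, 4) = 13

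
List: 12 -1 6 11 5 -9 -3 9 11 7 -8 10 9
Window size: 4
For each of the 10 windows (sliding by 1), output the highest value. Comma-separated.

12, 11, 11, 11, 9, 11, 11, 11, 11, 10

(12, -1, 6, 11) → max 12
(-1, 6, 11, 5) → max 11
(6, 11, 5, -9) → max 11
(11, 5, -9, -3) → max 11
(5, -9, -3, 9) → max 9
(-9, -3, 9, 11) → max 11
(-3, 9, 11, 7) → max 11
(9, 11, 7, -8) → max 11
(11, 7, -8, 10) → max 11
(7, -8, 10, 9) → max 10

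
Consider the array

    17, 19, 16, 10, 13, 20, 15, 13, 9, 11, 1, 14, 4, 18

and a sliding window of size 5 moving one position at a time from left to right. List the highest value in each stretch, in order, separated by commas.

19, 20, 20, 20, 20, 20, 15, 14, 14, 18

17 19 16 10 13 → max 19
19 16 10 13 20 → max 20
16 10 13 20 15 → max 20
10 13 20 15 13 → max 20
13 20 15 13 9 → max 20
20 15 13 9 11 → max 20
15 13 9 11 1 → max 15
13 9 11 1 14 → max 14
9 11 1 14 4 → max 14
11 1 14 4 18 → max 18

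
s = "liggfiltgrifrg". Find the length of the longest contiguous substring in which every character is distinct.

[l] len 1
[l, i] len 2
[l, i, g] len 3
[g] len 1
[g, f] len 2
[g, f, i] len 3
[g, f, i, l] len 4
[g, f, i, l, t] len 5
[f, i, l, t, g] len 5
[f, i, l, t, g, r] len 6
[l, t, g, r, i] len 5
[l, t, g, r, i, f] len 6
[i, f, r] len 3
[i, f, r, g] len 4
Longest all-distinct length: 6.

6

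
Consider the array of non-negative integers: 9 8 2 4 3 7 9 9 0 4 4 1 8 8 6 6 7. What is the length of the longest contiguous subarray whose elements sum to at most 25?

[9] sum 9 len 1
[9, 8] sum 17 len 2
[9, 8, 2] sum 19 len 3
[9, 8, 2, 4] sum 23 len 4
[8, 2, 4, 3] sum 17 len 4
[8, 2, 4, 3, 7] sum 24 len 5
[2, 4, 3, 7, 9] sum 25 len 5
[7, 9, 9] sum 25 len 3
[7, 9, 9, 0] sum 25 len 4
[9, 9, 0, 4] sum 22 len 4
[9, 0, 4, 4] sum 17 len 4
[9, 0, 4, 4, 1] sum 18 len 5
[0, 4, 4, 1, 8] sum 17 len 5
[0, 4, 4, 1, 8, 8] sum 25 len 6
[1, 8, 8, 6] sum 23 len 4
[8, 6, 6] sum 20 len 3
[6, 6, 7] sum 19 len 3
Longest length seen: 6.

6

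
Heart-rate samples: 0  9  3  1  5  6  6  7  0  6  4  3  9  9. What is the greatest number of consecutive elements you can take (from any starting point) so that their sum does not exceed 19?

[0] sum 0 len 1
[0, 9] sum 9 len 2
[0, 9, 3] sum 12 len 3
[0, 9, 3, 1] sum 13 len 4
[0, 9, 3, 1, 5] sum 18 len 5
[3, 1, 5, 6] sum 15 len 4
[1, 5, 6, 6] sum 18 len 4
[6, 6, 7] sum 19 len 3
[6, 6, 7, 0] sum 19 len 4
[6, 7, 0, 6] sum 19 len 4
[7, 0, 6, 4] sum 17 len 4
[0, 6, 4, 3] sum 13 len 4
[4, 3, 9] sum 16 len 3
[9, 9] sum 18 len 2
Longest length seen: 5.

5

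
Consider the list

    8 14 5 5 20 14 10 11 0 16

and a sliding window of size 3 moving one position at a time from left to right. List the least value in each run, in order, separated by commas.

[8, 14, 5] → min 5
[14, 5, 5] → min 5
[5, 5, 20] → min 5
[5, 20, 14] → min 5
[20, 14, 10] → min 10
[14, 10, 11] → min 10
[10, 11, 0] → min 0
[11, 0, 16] → min 0

5, 5, 5, 5, 10, 10, 0, 0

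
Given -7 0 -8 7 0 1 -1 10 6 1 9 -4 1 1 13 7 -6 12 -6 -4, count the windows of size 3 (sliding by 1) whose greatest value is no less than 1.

17

[-7, 0, -8] → max 0
[0, -8, 7] → max 7  ≥ 1 ✓
[-8, 7, 0] → max 7  ≥ 1 ✓
[7, 0, 1] → max 7  ≥ 1 ✓
[0, 1, -1] → max 1  ≥ 1 ✓
[1, -1, 10] → max 10  ≥ 1 ✓
[-1, 10, 6] → max 10  ≥ 1 ✓
[10, 6, 1] → max 10  ≥ 1 ✓
[6, 1, 9] → max 9  ≥ 1 ✓
[1, 9, -4] → max 9  ≥ 1 ✓
[9, -4, 1] → max 9  ≥ 1 ✓
[-4, 1, 1] → max 1  ≥ 1 ✓
[1, 1, 13] → max 13  ≥ 1 ✓
[1, 13, 7] → max 13  ≥ 1 ✓
[13, 7, -6] → max 13  ≥ 1 ✓
[7, -6, 12] → max 12  ≥ 1 ✓
[-6, 12, -6] → max 12  ≥ 1 ✓
[12, -6, -4] → max 12  ≥ 1 ✓
17 windows satisfy the condition.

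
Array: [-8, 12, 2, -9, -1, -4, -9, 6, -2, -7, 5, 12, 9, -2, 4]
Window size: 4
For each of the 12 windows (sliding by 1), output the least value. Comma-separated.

[-8, 12, 2, -9] → min -9
[12, 2, -9, -1] → min -9
[2, -9, -1, -4] → min -9
[-9, -1, -4, -9] → min -9
[-1, -4, -9, 6] → min -9
[-4, -9, 6, -2] → min -9
[-9, 6, -2, -7] → min -9
[6, -2, -7, 5] → min -7
[-2, -7, 5, 12] → min -7
[-7, 5, 12, 9] → min -7
[5, 12, 9, -2] → min -2
[12, 9, -2, 4] → min -2

-9, -9, -9, -9, -9, -9, -9, -7, -7, -7, -2, -2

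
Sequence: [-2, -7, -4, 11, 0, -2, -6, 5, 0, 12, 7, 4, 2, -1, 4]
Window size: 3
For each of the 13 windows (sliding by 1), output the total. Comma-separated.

Sliding a size-3 window across the 15 values:
[-2, -7, -4] → sum -13
[-7, -4, 11] → sum 0
[-4, 11, 0] → sum 7
[11, 0, -2] → sum 9
[0, -2, -6] → sum -8
[-2, -6, 5] → sum -3
[-6, 5, 0] → sum -1
[5, 0, 12] → sum 17
[0, 12, 7] → sum 19
[12, 7, 4] → sum 23
[7, 4, 2] → sum 13
[4, 2, -1] → sum 5
[2, -1, 4] → sum 5

-13, 0, 7, 9, -8, -3, -1, 17, 19, 23, 13, 5, 5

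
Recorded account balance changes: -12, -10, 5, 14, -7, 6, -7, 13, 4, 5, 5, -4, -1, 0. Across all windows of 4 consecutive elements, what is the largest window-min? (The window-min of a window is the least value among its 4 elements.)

4

(-12, -10, 5, 14) → min -12
(-10, 5, 14, -7) → min -10
(5, 14, -7, 6) → min -7
(14, -7, 6, -7) → min -7
(-7, 6, -7, 13) → min -7
(6, -7, 13, 4) → min -7
(-7, 13, 4, 5) → min -7
(13, 4, 5, 5) → min 4
(4, 5, 5, -4) → min -4
(5, 5, -4, -1) → min -4
(5, -4, -1, 0) → min -4
Largest of these is 4.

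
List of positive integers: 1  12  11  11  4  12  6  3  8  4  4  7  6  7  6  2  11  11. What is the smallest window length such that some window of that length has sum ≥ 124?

add 1: running sum 1 < 124
add 12: running sum 13 < 124
add 11: running sum 24 < 124
add 11: running sum 35 < 124
add 4: running sum 39 < 124
add 12: running sum 51 < 124
add 6: running sum 57 < 124
add 3: running sum 60 < 124
add 8: running sum 68 < 124
add 4: running sum 72 < 124
add 4: running sum 76 < 124
add 7: running sum 83 < 124
add 6: running sum 89 < 124
add 7: running sum 96 < 124
add 6: running sum 102 < 124
add 2: running sum 104 < 124
add 11: running sum 115 < 124
end 17: [12, 11, 11, 4, 12, 6, 3, 8, 4, 4, 7, 6, 7, 6, 2, 11, 11] sum 125, len 17
Shortest qualifying length: 17.

17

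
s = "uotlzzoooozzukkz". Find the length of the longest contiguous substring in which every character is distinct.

5

add u: [u] len 1
add o: [u, o] len 2
add t: [u, o, t] len 3
add l: [u, o, t, l] len 4
add z: [u, o, t, l, z] len 5
add z (repeat z, move left end past it): [z] len 1
add o: [z, o] len 2
add o (repeat o, move left end past it): [o] len 1
add o (repeat o, move left end past it): [o] len 1
add o (repeat o, move left end past it): [o] len 1
add z: [o, z] len 2
add z (repeat z, move left end past it): [z] len 1
add u: [z, u] len 2
add k: [z, u, k] len 3
add k (repeat k, move left end past it): [k] len 1
add z: [k, z] len 2
Longest all-distinct length: 5.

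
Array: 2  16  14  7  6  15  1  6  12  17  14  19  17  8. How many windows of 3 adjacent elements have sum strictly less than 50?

(2, 16, 14) → sum 32  < 50 ✓
(16, 14, 7) → sum 37  < 50 ✓
(14, 7, 6) → sum 27  < 50 ✓
(7, 6, 15) → sum 28  < 50 ✓
(6, 15, 1) → sum 22  < 50 ✓
(15, 1, 6) → sum 22  < 50 ✓
(1, 6, 12) → sum 19  < 50 ✓
(6, 12, 17) → sum 35  < 50 ✓
(12, 17, 14) → sum 43  < 50 ✓
(17, 14, 19) → sum 50
(14, 19, 17) → sum 50
(19, 17, 8) → sum 44  < 50 ✓
10 windows satisfy the condition.

10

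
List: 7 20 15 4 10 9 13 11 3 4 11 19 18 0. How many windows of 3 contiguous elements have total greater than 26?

9

(7, 20, 15) → sum 42  > 26 ✓
(20, 15, 4) → sum 39  > 26 ✓
(15, 4, 10) → sum 29  > 26 ✓
(4, 10, 9) → sum 23
(10, 9, 13) → sum 32  > 26 ✓
(9, 13, 11) → sum 33  > 26 ✓
(13, 11, 3) → sum 27  > 26 ✓
(11, 3, 4) → sum 18
(3, 4, 11) → sum 18
(4, 11, 19) → sum 34  > 26 ✓
(11, 19, 18) → sum 48  > 26 ✓
(19, 18, 0) → sum 37  > 26 ✓
9 windows satisfy the condition.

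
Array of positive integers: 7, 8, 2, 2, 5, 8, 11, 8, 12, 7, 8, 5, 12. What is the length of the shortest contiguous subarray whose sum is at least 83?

Extend right; whenever the sum reaches 83, record the length and shrink from the left:
add 7: running sum 7 < 83
add 8: running sum 15 < 83
add 2: running sum 17 < 83
add 2: running sum 19 < 83
add 5: running sum 24 < 83
add 8: running sum 32 < 83
add 11: running sum 43 < 83
add 8: running sum 51 < 83
add 12: running sum 63 < 83
add 7: running sum 70 < 83
add 8: running sum 78 < 83
add 5: shortest ending here [7, 8, 2, 2, 5, 8, 11, 8, 12, 7, 8, 5] sum 83, len 12
add 12: shortest ending here [8, 2, 2, 5, 8, 11, 8, 12, 7, 8, 5, 12] sum 88, len 12
Shortest qualifying length: 12.

12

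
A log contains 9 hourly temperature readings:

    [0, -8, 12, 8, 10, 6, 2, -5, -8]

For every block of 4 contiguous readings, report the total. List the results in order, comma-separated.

12, 22, 36, 26, 13, -5

[0, -8, 12, 8] → sum 12
[-8, 12, 8, 10] → sum 22
[12, 8, 10, 6] → sum 36
[8, 10, 6, 2] → sum 26
[10, 6, 2, -5] → sum 13
[6, 2, -5, -8] → sum -5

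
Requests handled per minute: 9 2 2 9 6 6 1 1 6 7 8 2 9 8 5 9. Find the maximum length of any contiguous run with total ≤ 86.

15

Extend to the right; shrink from the left whenever the sum exceeds 86:
[9] sum 9 len 1
[9, 2] sum 11 len 2
[9, 2, 2] sum 13 len 3
[9, 2, 2, 9] sum 22 len 4
[9, 2, 2, 9, 6] sum 28 len 5
[9, 2, 2, 9, 6, 6] sum 34 len 6
[9, 2, 2, 9, 6, 6, 1] sum 35 len 7
[9, 2, 2, 9, 6, 6, 1, 1] sum 36 len 8
[9, 2, 2, 9, 6, 6, 1, 1, 6] sum 42 len 9
[9, 2, 2, 9, 6, 6, 1, 1, 6, 7] sum 49 len 10
[9, 2, 2, 9, 6, 6, 1, 1, 6, 7, 8] sum 57 len 11
[9, 2, 2, 9, 6, 6, 1, 1, 6, 7, 8, 2] sum 59 len 12
[9, 2, 2, 9, 6, 6, 1, 1, 6, 7, 8, 2, 9] sum 68 len 13
[9, 2, 2, 9, 6, 6, 1, 1, 6, 7, 8, 2, 9, 8] sum 76 len 14
[9, 2, 2, 9, 6, 6, 1, 1, 6, 7, 8, 2, 9, 8, 5] sum 81 len 15
[2, 2, 9, 6, 6, 1, 1, 6, 7, 8, 2, 9, 8, 5, 9] sum 81 len 15
Longest length seen: 15.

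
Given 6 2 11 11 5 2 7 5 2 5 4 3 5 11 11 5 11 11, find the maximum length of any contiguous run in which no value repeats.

add 6: [6] len 1
add 2: [6, 2] len 2
add 11: [6, 2, 11] len 3
add 11 (repeat 11, move left end past it): [11] len 1
add 5: [11, 5] len 2
add 2: [11, 5, 2] len 3
add 7: [11, 5, 2, 7] len 4
add 5 (repeat 5, move left end past it): [2, 7, 5] len 3
add 2 (repeat 2, move left end past it): [7, 5, 2] len 3
add 5 (repeat 5, move left end past it): [2, 5] len 2
add 4: [2, 5, 4] len 3
add 3: [2, 5, 4, 3] len 4
add 5 (repeat 5, move left end past it): [4, 3, 5] len 3
add 11: [4, 3, 5, 11] len 4
add 11 (repeat 11, move left end past it): [11] len 1
add 5: [11, 5] len 2
add 11 (repeat 11, move left end past it): [5, 11] len 2
add 11 (repeat 11, move left end past it): [11] len 1
Longest all-distinct length: 4.

4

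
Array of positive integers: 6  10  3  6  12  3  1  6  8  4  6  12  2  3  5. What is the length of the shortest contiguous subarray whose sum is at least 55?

9

add 6: running sum 6 < 55
add 10: running sum 16 < 55
add 3: running sum 19 < 55
add 6: running sum 25 < 55
add 12: running sum 37 < 55
add 3: running sum 40 < 55
add 1: running sum 41 < 55
add 6: running sum 47 < 55
end 8: [6, 10, 3, 6, 12, 3, 1, 6, 8] sum 55, len 9
end 9: [6, 10, 3, 6, 12, 3, 1, 6, 8, 4] sum 59, len 10
end 10: [10, 3, 6, 12, 3, 1, 6, 8, 4, 6] sum 59, len 10
end 11: [6, 12, 3, 1, 6, 8, 4, 6, 12] sum 58, len 9
end 12: [6, 12, 3, 1, 6, 8, 4, 6, 12, 2] sum 60, len 10
end 13: [12, 3, 1, 6, 8, 4, 6, 12, 2, 3] sum 57, len 10
end 14: [12, 3, 1, 6, 8, 4, 6, 12, 2, 3, 5] sum 62, len 11
Shortest qualifying length: 9.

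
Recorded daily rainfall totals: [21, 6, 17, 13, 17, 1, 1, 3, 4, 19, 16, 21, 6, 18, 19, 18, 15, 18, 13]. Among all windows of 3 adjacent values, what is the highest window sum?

56

21 6 17 → sum 44
6 17 13 → sum 36
17 13 17 → sum 47
13 17 1 → sum 31
17 1 1 → sum 19
1 1 3 → sum 5
1 3 4 → sum 8
3 4 19 → sum 26
4 19 16 → sum 39
19 16 21 → sum 56
16 21 6 → sum 43
21 6 18 → sum 45
6 18 19 → sum 43
18 19 18 → sum 55
19 18 15 → sum 52
18 15 18 → sum 51
15 18 13 → sum 46
Highest of these is 56.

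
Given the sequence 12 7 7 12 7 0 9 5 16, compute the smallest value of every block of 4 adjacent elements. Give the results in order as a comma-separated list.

7, 7, 0, 0, 0, 0

Sliding a size-4 window across the 9 values:
(12, 7, 7, 12) → min 7
(7, 7, 12, 7) → min 7
(7, 12, 7, 0) → min 0
(12, 7, 0, 9) → min 0
(7, 0, 9, 5) → min 0
(0, 9, 5, 16) → min 0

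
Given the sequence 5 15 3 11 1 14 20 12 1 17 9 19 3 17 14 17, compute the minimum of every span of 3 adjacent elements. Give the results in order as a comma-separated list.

5 15 3 → min 3
15 3 11 → min 3
3 11 1 → min 1
11 1 14 → min 1
1 14 20 → min 1
14 20 12 → min 12
20 12 1 → min 1
12 1 17 → min 1
1 17 9 → min 1
17 9 19 → min 9
9 19 3 → min 3
19 3 17 → min 3
3 17 14 → min 3
17 14 17 → min 14

3, 3, 1, 1, 1, 12, 1, 1, 1, 9, 3, 3, 3, 14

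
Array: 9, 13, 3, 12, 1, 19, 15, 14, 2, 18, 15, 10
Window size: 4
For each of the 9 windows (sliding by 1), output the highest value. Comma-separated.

13, 13, 19, 19, 19, 19, 18, 18, 18

Sliding a size-4 window across the 12 values:
[9, 13, 3, 12] → max 13
[13, 3, 12, 1] → max 13
[3, 12, 1, 19] → max 19
[12, 1, 19, 15] → max 19
[1, 19, 15, 14] → max 19
[19, 15, 14, 2] → max 19
[15, 14, 2, 18] → max 18
[14, 2, 18, 15] → max 18
[2, 18, 15, 10] → max 18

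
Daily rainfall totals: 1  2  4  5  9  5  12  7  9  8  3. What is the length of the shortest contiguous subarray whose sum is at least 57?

8

Extend right; whenever the sum reaches 57, record the length and shrink from the left:
add 1: running sum 1 < 57
add 2: running sum 3 < 57
add 4: running sum 7 < 57
add 5: running sum 12 < 57
add 9: running sum 21 < 57
add 5: running sum 26 < 57
add 12: running sum 38 < 57
add 7: running sum 45 < 57
add 9: running sum 54 < 57
add 8: shortest ending here [4, 5, 9, 5, 12, 7, 9, 8] sum 59, len 8
add 3: shortest ending here [5, 9, 5, 12, 7, 9, 8, 3] sum 58, len 8
Shortest qualifying length: 8.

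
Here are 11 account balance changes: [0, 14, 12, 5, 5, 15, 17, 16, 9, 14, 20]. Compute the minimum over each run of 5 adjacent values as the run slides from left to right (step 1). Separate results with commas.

0 14 12 5 5 → min 0
14 12 5 5 15 → min 5
12 5 5 15 17 → min 5
5 5 15 17 16 → min 5
5 15 17 16 9 → min 5
15 17 16 9 14 → min 9
17 16 9 14 20 → min 9

0, 5, 5, 5, 5, 9, 9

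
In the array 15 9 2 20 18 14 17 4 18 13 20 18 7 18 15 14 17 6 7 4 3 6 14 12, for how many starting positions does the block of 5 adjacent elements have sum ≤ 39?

4

[15, 9, 2, 20, 18] → sum 64
[9, 2, 20, 18, 14] → sum 63
[2, 20, 18, 14, 17] → sum 71
[20, 18, 14, 17, 4] → sum 73
[18, 14, 17, 4, 18] → sum 71
[14, 17, 4, 18, 13] → sum 66
[17, 4, 18, 13, 20] → sum 72
[4, 18, 13, 20, 18] → sum 73
[18, 13, 20, 18, 7] → sum 76
[13, 20, 18, 7, 18] → sum 76
[20, 18, 7, 18, 15] → sum 78
[18, 7, 18, 15, 14] → sum 72
[7, 18, 15, 14, 17] → sum 71
[18, 15, 14, 17, 6] → sum 70
[15, 14, 17, 6, 7] → sum 59
[14, 17, 6, 7, 4] → sum 48
[17, 6, 7, 4, 3] → sum 37  ≤ 39 ✓
[6, 7, 4, 3, 6] → sum 26  ≤ 39 ✓
[7, 4, 3, 6, 14] → sum 34  ≤ 39 ✓
[4, 3, 6, 14, 12] → sum 39  ≤ 39 ✓
4 windows satisfy the condition.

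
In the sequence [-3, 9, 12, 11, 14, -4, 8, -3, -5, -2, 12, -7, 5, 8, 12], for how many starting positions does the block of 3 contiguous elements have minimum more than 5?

[-3, 9, 12] → min -3
[9, 12, 11] → min 9  > 5 ✓
[12, 11, 14] → min 11  > 5 ✓
[11, 14, -4] → min -4
[14, -4, 8] → min -4
[-4, 8, -3] → min -4
[8, -3, -5] → min -5
[-3, -5, -2] → min -5
[-5, -2, 12] → min -5
[-2, 12, -7] → min -7
[12, -7, 5] → min -7
[-7, 5, 8] → min -7
[5, 8, 12] → min 5
2 windows satisfy the condition.

2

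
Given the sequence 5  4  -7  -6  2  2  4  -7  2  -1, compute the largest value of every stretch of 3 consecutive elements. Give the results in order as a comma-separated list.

5, 4, 2, 2, 4, 4, 4, 2

5 4 -7 → max 5
4 -7 -6 → max 4
-7 -6 2 → max 2
-6 2 2 → max 2
2 2 4 → max 4
2 4 -7 → max 4
4 -7 2 → max 4
-7 2 -1 → max 2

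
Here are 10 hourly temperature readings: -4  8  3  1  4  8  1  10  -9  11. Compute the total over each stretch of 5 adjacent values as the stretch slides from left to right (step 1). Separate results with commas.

-4 8 3 1 4 → sum 12
8 3 1 4 8 → sum 24
3 1 4 8 1 → sum 17
1 4 8 1 10 → sum 24
4 8 1 10 -9 → sum 14
8 1 10 -9 11 → sum 21

12, 24, 17, 24, 14, 21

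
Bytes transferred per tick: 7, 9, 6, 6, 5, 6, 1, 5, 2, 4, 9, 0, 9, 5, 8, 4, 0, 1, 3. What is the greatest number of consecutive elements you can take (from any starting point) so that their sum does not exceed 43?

10

add 7: [7] sum 7, len 1
add 9: [7, 9] sum 16, len 2
add 6: [7, 9, 6] sum 22, len 3
add 6: [7, 9, 6, 6] sum 28, len 4
add 5: [7, 9, 6, 6, 5] sum 33, len 5
add 6: [7, 9, 6, 6, 5, 6] sum 39, len 6
add 1: [7, 9, 6, 6, 5, 6, 1] sum 40, len 7
add 5: [9, 6, 6, 5, 6, 1, 5] sum 38, len 7
add 2: [9, 6, 6, 5, 6, 1, 5, 2] sum 40, len 8
add 4: [6, 6, 5, 6, 1, 5, 2, 4] sum 35, len 8
add 9: [6, 5, 6, 1, 5, 2, 4, 9] sum 38, len 8
add 0: [6, 5, 6, 1, 5, 2, 4, 9, 0] sum 38, len 9
add 9: [5, 6, 1, 5, 2, 4, 9, 0, 9] sum 41, len 9
add 5: [6, 1, 5, 2, 4, 9, 0, 9, 5] sum 41, len 9
add 8: [1, 5, 2, 4, 9, 0, 9, 5, 8] sum 43, len 9
add 4: [2, 4, 9, 0, 9, 5, 8, 4] sum 41, len 8
add 0: [2, 4, 9, 0, 9, 5, 8, 4, 0] sum 41, len 9
add 1: [2, 4, 9, 0, 9, 5, 8, 4, 0, 1] sum 42, len 10
add 3: [4, 9, 0, 9, 5, 8, 4, 0, 1, 3] sum 43, len 10
Longest length seen: 10.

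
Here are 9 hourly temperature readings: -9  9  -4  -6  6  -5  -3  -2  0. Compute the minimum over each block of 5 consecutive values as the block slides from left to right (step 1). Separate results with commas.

Sliding a size-5 window across the 9 values:
[-9, 9, -4, -6, 6] → min -9
[9, -4, -6, 6, -5] → min -6
[-4, -6, 6, -5, -3] → min -6
[-6, 6, -5, -3, -2] → min -6
[6, -5, -3, -2, 0] → min -5

-9, -6, -6, -6, -5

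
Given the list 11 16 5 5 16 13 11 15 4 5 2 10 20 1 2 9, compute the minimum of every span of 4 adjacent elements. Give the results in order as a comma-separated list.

[11, 16, 5, 5] → min 5
[16, 5, 5, 16] → min 5
[5, 5, 16, 13] → min 5
[5, 16, 13, 11] → min 5
[16, 13, 11, 15] → min 11
[13, 11, 15, 4] → min 4
[11, 15, 4, 5] → min 4
[15, 4, 5, 2] → min 2
[4, 5, 2, 10] → min 2
[5, 2, 10, 20] → min 2
[2, 10, 20, 1] → min 1
[10, 20, 1, 2] → min 1
[20, 1, 2, 9] → min 1

5, 5, 5, 5, 11, 4, 4, 2, 2, 2, 1, 1, 1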